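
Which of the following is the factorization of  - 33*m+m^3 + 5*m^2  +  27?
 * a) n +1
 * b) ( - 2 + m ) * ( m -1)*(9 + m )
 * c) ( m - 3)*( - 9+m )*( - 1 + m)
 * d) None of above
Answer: d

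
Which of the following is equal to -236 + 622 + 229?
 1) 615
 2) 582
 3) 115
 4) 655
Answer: 1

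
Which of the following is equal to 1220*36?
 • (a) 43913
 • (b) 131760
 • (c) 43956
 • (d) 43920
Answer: d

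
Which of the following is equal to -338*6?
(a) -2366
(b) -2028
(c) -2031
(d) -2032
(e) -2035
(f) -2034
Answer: b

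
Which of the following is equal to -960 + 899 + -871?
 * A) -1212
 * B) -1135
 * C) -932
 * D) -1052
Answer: C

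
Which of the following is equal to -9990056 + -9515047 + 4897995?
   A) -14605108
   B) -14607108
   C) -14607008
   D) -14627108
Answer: B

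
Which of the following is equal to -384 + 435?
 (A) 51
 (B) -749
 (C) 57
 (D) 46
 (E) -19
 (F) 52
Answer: A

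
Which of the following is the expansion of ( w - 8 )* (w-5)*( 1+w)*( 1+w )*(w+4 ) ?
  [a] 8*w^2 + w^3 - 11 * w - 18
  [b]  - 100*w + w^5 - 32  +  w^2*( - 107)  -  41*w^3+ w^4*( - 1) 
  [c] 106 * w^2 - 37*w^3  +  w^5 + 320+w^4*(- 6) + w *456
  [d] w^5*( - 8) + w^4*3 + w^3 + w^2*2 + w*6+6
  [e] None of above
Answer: e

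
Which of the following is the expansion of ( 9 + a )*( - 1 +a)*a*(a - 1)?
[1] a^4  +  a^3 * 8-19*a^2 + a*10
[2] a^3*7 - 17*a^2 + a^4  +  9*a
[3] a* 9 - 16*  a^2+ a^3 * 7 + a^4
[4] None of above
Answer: 2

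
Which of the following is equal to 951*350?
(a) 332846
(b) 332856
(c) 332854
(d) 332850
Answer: d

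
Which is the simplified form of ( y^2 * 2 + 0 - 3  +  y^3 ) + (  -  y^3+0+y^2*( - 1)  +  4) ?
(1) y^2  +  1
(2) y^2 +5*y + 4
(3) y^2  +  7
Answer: 1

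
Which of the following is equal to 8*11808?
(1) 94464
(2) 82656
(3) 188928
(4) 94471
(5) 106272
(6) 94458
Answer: 1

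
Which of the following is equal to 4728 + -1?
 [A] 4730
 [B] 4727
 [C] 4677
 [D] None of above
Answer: B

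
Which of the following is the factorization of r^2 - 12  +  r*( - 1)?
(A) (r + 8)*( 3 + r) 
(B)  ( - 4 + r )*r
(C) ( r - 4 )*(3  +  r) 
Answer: C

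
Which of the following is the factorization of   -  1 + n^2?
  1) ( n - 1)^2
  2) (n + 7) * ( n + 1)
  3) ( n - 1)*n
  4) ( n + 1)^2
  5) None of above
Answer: 5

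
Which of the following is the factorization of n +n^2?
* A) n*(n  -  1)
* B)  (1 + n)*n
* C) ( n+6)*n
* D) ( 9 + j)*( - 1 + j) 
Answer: B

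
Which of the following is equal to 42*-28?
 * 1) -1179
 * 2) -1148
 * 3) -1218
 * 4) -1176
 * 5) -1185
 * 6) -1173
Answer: 4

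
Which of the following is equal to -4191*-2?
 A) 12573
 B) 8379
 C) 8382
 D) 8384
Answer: C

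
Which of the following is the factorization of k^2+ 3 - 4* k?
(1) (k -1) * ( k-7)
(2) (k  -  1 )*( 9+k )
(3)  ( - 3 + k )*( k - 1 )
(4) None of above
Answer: 3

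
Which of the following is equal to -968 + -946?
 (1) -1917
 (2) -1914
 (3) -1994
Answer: 2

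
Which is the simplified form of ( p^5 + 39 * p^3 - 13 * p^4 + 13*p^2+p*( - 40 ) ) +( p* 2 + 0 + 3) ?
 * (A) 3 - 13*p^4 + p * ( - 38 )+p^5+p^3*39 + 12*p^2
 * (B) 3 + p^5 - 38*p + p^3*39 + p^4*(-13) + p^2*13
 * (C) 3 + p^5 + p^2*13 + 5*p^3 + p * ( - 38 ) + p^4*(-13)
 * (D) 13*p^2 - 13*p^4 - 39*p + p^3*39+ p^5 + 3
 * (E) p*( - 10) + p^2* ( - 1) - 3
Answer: B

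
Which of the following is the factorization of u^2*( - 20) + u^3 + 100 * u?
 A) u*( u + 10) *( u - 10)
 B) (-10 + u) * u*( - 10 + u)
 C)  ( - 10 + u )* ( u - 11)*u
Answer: B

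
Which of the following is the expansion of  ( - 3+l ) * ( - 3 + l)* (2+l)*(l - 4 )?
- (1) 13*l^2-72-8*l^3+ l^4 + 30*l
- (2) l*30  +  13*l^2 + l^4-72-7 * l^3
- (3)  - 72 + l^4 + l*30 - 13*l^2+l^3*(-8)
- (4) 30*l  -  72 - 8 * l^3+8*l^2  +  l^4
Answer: 1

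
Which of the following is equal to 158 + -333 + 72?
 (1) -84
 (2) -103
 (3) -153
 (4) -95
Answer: 2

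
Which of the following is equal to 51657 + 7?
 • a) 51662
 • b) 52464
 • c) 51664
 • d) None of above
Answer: c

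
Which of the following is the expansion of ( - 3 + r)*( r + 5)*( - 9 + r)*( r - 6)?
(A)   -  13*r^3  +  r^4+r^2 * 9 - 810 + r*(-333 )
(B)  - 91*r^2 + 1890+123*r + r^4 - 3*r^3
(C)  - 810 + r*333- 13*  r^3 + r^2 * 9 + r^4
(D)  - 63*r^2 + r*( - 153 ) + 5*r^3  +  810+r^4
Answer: C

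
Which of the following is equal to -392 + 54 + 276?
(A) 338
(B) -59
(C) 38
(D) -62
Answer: D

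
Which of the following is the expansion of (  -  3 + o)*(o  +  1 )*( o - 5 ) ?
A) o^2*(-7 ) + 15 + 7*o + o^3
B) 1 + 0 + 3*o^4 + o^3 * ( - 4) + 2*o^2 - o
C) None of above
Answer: A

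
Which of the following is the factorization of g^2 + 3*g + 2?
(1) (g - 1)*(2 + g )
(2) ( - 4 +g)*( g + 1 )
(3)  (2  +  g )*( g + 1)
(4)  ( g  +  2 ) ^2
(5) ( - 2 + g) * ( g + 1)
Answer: 3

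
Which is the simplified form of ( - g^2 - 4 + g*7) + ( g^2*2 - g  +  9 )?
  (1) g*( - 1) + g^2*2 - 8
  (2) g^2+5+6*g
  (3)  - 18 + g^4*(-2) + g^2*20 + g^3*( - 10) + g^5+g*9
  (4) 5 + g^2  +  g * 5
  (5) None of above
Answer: 2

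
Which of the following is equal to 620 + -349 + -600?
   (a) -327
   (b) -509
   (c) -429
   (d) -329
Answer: d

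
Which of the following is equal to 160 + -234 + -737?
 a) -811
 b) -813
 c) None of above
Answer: a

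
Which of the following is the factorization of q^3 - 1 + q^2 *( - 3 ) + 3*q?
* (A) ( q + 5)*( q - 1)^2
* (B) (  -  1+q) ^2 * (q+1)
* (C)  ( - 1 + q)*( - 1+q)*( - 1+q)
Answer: C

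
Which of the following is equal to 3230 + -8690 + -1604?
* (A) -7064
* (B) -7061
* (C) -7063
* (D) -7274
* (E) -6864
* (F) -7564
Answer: A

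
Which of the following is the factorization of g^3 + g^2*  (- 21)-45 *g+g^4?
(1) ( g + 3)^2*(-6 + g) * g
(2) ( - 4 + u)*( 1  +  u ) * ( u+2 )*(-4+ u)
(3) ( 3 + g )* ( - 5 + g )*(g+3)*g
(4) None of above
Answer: 3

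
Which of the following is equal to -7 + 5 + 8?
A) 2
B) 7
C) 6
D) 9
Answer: C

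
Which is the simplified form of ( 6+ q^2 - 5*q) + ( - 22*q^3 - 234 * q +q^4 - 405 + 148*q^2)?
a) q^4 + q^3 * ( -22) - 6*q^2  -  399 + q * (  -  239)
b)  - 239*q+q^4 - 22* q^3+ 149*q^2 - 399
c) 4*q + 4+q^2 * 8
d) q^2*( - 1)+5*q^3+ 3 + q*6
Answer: b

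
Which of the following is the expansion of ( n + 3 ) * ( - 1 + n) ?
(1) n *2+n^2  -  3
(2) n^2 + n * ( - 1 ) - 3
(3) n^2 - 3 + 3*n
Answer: 1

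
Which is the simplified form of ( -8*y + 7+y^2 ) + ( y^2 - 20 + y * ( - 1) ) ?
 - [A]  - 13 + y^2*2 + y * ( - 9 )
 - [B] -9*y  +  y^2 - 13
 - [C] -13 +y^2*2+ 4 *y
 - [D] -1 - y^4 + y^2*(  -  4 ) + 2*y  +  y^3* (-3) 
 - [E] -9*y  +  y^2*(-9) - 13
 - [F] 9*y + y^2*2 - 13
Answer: A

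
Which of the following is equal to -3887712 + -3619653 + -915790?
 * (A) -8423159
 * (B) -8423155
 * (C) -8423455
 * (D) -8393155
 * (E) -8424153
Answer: B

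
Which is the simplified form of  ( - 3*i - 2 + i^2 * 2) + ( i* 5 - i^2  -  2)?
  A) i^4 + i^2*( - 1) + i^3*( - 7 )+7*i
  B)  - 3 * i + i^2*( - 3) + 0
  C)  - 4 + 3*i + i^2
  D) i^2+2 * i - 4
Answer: D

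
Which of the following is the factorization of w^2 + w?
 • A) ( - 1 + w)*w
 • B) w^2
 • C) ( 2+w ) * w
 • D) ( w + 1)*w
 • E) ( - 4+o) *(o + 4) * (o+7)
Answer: D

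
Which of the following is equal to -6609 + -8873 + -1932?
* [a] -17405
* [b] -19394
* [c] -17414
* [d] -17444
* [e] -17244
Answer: c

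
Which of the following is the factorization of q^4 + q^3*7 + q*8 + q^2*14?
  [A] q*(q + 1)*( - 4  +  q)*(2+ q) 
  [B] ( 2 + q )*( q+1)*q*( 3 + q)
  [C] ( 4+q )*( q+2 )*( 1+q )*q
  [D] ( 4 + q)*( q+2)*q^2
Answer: C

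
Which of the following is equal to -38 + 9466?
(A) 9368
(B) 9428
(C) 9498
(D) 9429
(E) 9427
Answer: B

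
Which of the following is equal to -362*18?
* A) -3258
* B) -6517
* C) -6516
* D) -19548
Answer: C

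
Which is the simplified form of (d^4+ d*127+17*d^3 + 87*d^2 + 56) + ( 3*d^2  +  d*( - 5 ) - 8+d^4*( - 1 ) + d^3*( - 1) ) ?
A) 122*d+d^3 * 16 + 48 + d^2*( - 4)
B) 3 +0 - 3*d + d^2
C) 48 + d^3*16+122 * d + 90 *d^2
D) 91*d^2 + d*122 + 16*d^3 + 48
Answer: C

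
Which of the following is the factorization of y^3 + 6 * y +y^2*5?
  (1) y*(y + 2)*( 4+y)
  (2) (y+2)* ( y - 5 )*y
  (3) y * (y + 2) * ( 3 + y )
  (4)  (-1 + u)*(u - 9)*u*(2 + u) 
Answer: 3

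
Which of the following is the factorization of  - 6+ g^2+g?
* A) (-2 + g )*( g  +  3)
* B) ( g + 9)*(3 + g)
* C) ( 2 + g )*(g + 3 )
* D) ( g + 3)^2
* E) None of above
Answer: A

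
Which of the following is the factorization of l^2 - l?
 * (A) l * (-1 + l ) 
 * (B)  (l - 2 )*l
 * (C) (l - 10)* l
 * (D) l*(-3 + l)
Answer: A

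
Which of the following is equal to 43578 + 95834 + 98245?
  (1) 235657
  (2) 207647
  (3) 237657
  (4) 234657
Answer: 3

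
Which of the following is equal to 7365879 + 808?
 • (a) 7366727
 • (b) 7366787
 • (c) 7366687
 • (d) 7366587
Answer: c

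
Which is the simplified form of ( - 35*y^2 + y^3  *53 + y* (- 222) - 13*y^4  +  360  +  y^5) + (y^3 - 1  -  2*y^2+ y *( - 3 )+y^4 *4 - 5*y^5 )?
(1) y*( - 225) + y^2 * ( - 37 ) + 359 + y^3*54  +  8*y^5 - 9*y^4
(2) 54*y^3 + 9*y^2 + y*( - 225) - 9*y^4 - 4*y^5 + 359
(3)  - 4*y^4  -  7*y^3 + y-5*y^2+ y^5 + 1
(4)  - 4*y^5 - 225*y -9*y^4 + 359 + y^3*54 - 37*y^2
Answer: 4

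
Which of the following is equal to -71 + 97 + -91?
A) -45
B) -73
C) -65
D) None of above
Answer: C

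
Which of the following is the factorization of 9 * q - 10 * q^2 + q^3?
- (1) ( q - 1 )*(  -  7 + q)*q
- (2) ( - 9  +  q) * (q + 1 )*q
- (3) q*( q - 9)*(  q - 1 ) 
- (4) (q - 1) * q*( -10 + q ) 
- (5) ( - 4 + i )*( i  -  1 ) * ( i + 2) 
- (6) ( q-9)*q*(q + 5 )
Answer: 3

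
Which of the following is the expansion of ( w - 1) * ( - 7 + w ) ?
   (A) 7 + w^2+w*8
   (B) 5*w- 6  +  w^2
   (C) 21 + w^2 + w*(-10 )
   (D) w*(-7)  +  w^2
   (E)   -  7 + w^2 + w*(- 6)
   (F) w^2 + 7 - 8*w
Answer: F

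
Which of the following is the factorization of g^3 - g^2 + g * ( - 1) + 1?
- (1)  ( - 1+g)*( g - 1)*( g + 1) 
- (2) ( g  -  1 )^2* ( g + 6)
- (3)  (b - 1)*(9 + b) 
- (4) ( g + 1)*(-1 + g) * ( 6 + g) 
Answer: 1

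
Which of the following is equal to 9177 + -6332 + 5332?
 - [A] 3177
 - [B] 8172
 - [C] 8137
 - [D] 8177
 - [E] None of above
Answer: D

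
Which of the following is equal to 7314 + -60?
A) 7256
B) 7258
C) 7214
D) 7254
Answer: D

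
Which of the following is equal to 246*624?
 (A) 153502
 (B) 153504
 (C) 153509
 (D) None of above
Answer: B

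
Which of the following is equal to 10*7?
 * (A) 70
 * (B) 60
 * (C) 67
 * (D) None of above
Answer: A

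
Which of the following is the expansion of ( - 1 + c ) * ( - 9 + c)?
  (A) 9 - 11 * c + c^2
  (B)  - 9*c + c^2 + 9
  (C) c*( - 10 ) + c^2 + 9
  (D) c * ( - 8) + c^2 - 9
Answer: C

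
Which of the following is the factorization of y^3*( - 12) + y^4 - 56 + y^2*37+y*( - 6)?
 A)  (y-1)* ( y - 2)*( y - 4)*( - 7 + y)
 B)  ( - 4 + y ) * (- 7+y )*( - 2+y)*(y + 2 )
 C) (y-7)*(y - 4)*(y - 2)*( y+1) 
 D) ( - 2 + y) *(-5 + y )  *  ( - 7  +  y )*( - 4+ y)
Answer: C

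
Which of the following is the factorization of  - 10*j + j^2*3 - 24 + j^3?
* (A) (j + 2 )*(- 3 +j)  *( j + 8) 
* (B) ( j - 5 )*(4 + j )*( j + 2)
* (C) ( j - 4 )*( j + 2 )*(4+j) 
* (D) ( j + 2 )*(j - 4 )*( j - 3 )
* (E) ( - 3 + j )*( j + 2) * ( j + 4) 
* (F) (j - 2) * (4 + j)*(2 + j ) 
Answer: E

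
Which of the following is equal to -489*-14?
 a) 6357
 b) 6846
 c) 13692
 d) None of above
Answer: b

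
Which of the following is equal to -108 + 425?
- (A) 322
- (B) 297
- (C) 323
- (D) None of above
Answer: D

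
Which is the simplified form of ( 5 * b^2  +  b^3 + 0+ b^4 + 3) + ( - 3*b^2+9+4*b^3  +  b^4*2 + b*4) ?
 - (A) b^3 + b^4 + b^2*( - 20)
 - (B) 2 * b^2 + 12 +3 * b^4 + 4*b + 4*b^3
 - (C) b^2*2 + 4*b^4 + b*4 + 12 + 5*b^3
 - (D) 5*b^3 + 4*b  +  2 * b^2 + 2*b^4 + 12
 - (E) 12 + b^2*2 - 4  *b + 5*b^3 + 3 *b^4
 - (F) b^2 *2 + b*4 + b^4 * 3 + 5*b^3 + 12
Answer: F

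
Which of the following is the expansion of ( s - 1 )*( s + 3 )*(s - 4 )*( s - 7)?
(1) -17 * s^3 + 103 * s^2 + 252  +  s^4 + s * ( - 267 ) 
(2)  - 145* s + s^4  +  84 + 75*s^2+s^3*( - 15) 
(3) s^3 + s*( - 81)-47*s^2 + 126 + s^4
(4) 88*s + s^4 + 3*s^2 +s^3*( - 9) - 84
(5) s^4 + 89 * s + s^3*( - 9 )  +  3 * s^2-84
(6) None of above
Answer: 5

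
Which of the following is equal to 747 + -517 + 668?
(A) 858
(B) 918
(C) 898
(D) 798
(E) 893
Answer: C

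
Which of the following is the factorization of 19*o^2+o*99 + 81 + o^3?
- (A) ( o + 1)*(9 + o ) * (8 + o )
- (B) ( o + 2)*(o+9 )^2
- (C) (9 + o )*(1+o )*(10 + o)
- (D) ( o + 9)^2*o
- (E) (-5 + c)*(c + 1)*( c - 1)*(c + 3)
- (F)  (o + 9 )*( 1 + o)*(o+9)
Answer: F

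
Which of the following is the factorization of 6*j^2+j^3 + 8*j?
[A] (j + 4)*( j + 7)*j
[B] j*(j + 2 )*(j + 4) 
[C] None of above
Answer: B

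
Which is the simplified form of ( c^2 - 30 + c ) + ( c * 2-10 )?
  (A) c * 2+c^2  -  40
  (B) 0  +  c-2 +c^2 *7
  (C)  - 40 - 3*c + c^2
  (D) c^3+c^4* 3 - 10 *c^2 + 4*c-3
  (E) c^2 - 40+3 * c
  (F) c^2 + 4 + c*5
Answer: E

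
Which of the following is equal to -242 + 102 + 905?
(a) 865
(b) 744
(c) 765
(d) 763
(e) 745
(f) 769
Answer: c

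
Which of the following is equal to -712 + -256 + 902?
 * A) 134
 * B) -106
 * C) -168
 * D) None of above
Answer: D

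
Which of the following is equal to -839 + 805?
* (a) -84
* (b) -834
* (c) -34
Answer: c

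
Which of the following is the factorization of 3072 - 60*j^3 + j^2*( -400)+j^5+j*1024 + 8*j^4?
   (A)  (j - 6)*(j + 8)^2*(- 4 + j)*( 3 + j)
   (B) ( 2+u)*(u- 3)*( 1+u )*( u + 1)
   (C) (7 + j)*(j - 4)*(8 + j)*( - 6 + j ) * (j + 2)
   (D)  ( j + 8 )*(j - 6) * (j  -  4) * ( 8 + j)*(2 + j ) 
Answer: D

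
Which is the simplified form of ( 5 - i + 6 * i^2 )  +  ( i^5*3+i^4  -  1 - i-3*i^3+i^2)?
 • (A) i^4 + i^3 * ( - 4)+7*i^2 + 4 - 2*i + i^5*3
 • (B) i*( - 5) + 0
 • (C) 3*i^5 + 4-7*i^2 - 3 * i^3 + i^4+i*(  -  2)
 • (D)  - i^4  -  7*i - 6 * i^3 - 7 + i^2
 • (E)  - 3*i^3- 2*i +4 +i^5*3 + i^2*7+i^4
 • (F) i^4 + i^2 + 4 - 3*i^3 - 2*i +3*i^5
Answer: E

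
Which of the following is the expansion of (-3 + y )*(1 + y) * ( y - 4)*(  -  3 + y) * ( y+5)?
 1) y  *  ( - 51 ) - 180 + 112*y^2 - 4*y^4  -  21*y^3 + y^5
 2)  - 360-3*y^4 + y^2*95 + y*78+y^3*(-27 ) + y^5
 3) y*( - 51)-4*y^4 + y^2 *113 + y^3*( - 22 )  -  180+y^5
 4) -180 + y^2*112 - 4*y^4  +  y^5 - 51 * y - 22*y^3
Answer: 4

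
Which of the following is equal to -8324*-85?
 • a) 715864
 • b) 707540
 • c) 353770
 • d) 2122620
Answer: b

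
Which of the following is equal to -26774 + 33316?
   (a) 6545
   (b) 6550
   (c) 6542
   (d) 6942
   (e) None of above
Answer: c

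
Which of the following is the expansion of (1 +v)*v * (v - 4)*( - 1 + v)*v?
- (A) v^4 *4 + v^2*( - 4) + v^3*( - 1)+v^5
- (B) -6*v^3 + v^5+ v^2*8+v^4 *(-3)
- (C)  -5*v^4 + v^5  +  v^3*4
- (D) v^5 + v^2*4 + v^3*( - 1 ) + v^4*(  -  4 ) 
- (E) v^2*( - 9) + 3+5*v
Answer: D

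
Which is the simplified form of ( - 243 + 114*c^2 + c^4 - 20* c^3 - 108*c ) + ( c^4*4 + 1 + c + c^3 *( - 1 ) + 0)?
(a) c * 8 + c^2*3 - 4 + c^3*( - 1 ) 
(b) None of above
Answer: b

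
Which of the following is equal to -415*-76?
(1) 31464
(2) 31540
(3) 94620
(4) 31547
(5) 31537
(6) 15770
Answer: 2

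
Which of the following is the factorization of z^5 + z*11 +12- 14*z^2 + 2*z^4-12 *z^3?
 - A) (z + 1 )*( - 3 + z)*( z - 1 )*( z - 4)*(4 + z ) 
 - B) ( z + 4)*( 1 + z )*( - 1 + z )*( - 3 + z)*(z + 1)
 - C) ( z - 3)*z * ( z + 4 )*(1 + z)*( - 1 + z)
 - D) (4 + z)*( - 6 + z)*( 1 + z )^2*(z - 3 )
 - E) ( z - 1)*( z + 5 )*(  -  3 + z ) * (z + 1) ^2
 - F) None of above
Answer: B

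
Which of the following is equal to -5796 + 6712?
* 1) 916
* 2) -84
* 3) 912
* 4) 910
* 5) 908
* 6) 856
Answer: 1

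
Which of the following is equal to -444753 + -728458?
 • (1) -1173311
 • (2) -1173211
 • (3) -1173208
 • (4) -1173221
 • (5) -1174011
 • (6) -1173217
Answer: 2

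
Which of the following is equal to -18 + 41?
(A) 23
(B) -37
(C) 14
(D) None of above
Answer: A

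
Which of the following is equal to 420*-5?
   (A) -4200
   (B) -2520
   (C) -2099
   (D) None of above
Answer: D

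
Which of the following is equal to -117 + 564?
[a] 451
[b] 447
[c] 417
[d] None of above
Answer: b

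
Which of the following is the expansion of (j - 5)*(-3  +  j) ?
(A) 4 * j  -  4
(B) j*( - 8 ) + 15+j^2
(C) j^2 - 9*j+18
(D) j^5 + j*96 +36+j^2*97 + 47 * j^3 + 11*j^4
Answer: B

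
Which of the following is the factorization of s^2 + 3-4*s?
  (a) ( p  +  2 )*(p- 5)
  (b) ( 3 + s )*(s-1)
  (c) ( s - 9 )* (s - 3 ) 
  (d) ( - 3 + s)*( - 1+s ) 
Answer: d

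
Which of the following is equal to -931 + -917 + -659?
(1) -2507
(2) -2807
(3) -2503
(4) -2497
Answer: 1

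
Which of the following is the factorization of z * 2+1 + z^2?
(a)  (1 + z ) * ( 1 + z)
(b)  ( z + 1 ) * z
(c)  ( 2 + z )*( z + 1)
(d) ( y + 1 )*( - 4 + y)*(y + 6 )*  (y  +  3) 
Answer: a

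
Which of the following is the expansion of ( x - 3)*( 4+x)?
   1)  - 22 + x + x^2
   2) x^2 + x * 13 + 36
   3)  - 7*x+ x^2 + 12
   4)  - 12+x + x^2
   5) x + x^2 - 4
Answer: 4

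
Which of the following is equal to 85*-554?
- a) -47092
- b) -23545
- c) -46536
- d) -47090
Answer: d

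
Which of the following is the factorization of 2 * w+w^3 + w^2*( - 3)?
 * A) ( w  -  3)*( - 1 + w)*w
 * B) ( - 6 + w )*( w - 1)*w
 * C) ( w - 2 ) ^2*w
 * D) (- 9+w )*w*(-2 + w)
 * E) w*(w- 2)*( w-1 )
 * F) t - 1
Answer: E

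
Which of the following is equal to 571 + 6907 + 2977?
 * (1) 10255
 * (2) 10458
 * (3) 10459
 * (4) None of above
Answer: 4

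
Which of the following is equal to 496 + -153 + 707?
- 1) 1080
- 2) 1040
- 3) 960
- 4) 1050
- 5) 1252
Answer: 4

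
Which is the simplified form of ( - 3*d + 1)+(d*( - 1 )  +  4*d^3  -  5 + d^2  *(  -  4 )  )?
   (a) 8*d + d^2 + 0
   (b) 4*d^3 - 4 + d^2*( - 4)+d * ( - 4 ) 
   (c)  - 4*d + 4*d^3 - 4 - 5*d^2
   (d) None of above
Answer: b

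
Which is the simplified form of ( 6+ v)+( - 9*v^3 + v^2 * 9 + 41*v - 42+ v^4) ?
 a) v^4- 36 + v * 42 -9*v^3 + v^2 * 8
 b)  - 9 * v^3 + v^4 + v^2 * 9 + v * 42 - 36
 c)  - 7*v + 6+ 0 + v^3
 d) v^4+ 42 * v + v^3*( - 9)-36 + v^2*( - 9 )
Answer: b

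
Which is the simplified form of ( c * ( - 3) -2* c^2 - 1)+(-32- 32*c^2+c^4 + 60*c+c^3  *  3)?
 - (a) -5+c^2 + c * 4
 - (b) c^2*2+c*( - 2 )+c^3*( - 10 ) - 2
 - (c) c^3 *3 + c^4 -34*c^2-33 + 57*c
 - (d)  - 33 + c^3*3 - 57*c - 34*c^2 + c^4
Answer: c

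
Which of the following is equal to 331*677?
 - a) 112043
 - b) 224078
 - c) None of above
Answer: c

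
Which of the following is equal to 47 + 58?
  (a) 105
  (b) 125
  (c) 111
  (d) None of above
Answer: a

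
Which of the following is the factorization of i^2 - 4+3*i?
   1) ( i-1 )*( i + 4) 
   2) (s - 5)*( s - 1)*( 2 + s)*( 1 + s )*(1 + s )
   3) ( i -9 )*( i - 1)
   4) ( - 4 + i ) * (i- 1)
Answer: 1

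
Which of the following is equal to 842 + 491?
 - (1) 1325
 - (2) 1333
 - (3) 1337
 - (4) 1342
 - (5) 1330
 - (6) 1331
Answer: 2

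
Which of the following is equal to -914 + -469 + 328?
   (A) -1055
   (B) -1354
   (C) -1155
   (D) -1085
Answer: A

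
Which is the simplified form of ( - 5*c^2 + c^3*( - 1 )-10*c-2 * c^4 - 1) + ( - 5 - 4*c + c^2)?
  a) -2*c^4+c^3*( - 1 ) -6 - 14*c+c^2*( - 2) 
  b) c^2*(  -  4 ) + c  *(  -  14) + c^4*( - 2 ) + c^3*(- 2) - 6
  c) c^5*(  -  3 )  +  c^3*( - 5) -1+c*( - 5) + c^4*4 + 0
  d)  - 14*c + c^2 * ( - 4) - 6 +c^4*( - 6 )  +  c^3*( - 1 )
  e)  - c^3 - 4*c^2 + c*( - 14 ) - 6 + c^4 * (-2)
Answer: e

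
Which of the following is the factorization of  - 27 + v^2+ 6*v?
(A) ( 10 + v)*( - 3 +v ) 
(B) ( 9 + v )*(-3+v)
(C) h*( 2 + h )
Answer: B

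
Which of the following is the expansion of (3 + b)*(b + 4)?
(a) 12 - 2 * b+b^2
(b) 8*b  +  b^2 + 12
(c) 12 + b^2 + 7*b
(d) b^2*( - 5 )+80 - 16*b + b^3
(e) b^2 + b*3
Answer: c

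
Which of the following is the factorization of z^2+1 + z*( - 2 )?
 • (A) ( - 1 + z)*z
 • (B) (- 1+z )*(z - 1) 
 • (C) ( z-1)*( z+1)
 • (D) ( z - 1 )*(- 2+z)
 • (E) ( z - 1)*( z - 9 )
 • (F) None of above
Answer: B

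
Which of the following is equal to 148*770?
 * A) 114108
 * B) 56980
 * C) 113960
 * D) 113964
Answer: C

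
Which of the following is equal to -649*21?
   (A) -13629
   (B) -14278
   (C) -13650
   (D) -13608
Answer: A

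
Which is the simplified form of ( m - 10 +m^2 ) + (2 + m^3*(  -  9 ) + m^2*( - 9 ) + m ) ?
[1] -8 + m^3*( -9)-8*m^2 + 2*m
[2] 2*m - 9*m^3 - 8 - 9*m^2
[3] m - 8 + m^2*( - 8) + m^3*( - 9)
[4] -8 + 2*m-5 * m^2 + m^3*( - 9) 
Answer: 1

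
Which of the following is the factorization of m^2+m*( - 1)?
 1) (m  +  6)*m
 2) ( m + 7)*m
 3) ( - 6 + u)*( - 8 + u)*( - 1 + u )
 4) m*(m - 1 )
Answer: 4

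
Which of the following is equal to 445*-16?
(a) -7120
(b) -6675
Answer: a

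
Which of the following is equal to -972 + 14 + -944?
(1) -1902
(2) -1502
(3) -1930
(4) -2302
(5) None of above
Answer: 1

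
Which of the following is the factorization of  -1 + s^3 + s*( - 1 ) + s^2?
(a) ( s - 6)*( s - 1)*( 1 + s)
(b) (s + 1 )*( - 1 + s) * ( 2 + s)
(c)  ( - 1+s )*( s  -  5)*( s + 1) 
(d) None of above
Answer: d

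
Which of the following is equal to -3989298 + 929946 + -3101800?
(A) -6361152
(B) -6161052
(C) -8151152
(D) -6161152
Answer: D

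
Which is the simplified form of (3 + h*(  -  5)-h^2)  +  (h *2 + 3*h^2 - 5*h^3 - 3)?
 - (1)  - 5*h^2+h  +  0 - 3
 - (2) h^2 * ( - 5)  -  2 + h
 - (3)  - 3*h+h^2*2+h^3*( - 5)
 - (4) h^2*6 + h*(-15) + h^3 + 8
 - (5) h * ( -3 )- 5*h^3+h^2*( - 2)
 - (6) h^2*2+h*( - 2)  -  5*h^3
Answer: 3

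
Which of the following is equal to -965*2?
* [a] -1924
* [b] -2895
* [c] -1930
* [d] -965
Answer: c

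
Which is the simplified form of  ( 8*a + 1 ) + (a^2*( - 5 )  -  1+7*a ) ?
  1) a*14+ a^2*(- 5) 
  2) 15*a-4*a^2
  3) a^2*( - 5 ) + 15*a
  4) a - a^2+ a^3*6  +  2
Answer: 3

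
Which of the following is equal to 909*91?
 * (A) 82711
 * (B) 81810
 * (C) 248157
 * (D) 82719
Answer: D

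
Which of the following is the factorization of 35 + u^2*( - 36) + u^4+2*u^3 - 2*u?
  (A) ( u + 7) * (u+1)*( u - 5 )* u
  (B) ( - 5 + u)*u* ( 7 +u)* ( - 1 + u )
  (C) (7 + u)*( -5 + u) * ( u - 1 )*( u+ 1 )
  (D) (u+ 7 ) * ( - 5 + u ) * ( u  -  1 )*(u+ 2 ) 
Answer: C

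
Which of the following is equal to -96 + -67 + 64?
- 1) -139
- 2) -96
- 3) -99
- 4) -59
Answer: 3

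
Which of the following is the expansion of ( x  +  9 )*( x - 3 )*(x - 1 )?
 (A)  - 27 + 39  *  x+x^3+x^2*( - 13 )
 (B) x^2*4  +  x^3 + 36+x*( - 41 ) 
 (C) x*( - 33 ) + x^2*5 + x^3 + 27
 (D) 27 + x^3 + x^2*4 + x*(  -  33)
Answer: C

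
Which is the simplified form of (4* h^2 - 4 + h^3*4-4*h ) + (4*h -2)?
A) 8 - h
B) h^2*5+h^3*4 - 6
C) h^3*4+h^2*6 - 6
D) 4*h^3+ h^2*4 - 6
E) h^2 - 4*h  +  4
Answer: D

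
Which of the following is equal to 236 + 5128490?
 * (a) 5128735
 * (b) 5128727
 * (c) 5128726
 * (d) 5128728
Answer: c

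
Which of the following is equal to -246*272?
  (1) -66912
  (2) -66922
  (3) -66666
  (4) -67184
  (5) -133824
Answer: 1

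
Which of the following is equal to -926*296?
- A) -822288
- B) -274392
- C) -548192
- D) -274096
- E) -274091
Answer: D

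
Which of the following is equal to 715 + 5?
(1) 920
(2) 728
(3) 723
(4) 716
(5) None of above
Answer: 5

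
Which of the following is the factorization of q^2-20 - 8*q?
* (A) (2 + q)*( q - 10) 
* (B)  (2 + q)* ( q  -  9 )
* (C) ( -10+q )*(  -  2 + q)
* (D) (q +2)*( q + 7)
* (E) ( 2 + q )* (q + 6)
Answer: A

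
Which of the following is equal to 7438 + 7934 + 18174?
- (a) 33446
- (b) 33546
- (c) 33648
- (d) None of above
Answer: b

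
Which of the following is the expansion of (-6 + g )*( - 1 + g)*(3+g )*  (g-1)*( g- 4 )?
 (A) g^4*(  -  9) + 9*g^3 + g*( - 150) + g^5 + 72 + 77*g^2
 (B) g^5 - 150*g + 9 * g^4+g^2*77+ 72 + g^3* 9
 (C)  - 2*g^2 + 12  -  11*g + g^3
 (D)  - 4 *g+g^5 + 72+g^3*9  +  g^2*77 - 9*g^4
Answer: A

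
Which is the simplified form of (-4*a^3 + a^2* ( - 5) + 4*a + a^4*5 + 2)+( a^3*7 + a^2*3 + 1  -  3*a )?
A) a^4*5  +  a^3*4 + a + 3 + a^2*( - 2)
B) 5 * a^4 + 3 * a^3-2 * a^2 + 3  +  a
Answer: B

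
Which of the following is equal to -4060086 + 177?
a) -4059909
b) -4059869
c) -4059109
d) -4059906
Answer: a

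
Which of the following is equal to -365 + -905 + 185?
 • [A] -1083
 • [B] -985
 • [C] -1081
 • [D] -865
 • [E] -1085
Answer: E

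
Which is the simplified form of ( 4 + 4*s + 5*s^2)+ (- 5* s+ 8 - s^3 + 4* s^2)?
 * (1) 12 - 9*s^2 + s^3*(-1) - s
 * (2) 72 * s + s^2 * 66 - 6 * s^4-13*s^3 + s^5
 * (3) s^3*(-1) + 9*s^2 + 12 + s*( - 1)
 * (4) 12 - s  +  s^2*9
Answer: 3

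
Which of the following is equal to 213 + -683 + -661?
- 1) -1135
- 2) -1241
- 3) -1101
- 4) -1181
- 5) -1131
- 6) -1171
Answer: 5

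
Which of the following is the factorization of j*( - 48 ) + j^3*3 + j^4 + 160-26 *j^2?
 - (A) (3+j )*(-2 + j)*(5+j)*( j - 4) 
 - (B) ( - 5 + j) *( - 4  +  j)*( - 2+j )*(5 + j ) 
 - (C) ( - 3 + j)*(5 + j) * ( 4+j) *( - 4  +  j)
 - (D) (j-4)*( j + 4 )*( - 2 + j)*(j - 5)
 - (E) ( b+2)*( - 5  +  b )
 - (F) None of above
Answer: F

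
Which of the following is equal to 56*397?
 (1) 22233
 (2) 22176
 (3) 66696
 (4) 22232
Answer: 4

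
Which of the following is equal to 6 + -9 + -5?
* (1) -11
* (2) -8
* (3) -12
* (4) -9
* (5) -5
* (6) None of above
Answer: 2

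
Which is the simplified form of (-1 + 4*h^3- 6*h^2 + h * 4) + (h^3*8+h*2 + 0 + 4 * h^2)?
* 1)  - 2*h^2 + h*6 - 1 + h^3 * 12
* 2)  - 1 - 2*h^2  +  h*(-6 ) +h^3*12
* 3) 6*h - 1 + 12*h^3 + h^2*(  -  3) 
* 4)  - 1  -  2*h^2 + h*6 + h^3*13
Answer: 1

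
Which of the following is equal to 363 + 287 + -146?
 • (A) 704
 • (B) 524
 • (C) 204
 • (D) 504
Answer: D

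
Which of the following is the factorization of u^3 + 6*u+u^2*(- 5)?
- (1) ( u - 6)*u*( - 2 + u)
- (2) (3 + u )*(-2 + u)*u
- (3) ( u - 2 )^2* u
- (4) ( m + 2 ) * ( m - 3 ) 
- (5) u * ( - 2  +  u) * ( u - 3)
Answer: 5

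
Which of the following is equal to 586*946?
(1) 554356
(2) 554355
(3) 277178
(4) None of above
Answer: 1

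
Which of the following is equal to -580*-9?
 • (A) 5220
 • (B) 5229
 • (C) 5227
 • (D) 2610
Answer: A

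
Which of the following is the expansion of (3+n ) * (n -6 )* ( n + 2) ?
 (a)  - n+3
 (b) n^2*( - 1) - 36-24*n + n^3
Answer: b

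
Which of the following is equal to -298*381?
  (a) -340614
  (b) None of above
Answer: b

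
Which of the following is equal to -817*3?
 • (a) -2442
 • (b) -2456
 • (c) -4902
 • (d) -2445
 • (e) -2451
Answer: e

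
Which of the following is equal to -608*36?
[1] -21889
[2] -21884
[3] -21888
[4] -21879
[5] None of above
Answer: 3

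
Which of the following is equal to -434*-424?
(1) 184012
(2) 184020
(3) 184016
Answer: 3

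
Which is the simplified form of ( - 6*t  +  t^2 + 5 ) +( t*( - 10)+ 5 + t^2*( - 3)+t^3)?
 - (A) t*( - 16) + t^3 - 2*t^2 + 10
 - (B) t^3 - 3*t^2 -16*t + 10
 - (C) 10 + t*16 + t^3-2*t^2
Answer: A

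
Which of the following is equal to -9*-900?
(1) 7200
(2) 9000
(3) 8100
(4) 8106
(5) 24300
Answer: 3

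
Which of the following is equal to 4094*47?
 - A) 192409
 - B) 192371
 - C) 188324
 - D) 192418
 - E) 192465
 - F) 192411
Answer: D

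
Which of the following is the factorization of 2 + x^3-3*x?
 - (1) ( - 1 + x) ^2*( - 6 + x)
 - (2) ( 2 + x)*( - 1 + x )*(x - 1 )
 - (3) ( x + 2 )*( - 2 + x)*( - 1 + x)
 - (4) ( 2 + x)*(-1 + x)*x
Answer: 2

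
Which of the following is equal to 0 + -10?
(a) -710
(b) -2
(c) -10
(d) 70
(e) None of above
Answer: c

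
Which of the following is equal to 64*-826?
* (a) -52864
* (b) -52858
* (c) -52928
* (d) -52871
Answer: a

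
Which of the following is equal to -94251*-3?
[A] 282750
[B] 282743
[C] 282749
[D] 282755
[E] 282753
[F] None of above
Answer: E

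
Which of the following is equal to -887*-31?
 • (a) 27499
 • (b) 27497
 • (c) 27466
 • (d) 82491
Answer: b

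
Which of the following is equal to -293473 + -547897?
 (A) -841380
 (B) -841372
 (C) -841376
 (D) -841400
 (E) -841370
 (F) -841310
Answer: E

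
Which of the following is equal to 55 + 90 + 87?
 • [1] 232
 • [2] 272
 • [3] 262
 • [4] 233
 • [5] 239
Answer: 1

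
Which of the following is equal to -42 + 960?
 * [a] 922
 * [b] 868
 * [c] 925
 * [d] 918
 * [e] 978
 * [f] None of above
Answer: d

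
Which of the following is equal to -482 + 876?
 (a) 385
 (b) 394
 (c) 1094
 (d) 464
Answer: b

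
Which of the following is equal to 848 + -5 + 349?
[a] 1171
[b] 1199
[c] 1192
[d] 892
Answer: c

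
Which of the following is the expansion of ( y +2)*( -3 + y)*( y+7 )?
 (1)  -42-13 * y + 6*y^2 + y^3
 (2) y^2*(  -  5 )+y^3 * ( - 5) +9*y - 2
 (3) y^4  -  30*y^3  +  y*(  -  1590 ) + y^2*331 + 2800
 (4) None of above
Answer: 1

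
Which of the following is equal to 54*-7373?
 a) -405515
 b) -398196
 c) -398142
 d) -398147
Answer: c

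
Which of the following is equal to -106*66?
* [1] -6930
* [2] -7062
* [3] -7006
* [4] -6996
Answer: 4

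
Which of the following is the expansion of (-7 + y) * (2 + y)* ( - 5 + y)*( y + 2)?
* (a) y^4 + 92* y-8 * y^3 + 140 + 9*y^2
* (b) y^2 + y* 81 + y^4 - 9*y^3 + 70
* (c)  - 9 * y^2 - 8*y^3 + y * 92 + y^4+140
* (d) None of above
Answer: c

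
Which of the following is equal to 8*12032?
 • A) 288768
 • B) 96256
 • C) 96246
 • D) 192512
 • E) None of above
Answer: B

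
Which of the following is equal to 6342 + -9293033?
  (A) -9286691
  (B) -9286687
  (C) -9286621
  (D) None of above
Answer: A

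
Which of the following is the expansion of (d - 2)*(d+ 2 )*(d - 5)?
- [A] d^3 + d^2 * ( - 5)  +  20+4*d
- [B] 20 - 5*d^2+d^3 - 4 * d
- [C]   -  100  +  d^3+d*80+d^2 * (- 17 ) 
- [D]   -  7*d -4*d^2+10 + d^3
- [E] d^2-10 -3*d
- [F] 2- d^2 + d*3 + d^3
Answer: B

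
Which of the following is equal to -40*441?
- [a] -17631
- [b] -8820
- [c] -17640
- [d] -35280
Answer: c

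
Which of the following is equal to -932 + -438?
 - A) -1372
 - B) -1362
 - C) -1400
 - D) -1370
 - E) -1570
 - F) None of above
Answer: D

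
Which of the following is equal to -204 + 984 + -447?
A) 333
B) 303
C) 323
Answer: A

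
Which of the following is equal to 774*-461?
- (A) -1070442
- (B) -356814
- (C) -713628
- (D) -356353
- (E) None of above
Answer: B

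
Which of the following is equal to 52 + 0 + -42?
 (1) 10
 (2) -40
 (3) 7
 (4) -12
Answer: 1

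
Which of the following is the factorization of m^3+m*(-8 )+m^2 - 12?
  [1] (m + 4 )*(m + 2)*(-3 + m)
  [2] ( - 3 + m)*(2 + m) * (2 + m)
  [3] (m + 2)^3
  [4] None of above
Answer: 2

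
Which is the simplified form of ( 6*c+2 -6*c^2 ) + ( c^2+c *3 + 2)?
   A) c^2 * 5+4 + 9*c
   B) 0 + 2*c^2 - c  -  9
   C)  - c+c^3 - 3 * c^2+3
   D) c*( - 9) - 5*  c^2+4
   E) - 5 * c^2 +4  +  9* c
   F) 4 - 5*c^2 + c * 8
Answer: E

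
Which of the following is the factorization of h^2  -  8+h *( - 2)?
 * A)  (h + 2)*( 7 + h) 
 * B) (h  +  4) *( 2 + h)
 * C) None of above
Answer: C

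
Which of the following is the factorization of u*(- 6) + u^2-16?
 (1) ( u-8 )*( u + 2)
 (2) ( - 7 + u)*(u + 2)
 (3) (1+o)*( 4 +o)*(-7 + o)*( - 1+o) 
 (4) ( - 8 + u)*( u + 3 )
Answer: 1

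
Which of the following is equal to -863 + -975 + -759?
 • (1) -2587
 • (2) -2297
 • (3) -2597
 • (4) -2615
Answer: 3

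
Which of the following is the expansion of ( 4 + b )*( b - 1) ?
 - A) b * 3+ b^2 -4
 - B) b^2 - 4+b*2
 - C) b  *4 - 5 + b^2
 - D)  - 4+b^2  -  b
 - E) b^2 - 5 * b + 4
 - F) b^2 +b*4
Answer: A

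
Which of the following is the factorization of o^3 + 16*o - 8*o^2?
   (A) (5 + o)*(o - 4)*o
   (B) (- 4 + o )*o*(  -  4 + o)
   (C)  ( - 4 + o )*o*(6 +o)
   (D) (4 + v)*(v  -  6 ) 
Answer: B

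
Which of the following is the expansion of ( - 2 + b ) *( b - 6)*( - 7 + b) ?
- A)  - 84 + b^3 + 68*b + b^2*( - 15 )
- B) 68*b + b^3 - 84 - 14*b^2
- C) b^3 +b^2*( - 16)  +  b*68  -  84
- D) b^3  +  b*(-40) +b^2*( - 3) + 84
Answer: A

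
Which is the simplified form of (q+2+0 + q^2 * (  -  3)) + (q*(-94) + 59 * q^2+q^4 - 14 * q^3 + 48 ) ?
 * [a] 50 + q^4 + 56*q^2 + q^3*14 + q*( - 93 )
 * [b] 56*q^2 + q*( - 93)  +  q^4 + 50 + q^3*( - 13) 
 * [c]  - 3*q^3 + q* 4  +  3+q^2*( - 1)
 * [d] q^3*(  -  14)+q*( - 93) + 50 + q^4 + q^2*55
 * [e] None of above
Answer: e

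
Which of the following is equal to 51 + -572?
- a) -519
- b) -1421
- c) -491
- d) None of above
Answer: d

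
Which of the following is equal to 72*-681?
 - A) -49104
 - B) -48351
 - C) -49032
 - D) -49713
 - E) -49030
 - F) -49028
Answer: C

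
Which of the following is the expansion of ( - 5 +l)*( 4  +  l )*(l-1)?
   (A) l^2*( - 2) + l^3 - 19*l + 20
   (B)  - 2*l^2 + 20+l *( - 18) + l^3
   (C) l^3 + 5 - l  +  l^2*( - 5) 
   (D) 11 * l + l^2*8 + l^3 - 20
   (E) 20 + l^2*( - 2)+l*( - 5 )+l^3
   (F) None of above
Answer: A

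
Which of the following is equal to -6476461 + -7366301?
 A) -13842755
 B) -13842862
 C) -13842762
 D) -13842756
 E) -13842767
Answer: C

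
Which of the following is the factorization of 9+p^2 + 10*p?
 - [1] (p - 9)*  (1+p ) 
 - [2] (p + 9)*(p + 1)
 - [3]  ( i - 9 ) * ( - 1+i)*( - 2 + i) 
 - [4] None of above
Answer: 2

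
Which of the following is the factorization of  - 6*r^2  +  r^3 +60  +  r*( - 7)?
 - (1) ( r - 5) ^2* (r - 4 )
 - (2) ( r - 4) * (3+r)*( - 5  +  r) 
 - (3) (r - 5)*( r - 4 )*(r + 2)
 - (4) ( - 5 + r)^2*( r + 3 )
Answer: 2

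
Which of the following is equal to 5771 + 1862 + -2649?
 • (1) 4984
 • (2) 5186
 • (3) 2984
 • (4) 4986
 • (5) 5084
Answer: 1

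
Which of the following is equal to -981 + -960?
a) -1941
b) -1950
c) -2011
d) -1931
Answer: a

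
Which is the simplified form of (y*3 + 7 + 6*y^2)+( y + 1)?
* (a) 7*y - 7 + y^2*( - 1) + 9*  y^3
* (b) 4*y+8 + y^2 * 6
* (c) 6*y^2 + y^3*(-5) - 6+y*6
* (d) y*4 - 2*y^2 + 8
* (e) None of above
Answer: b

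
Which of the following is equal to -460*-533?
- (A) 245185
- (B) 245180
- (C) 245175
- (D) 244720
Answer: B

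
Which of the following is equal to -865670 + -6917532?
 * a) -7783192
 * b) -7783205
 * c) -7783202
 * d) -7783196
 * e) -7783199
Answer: c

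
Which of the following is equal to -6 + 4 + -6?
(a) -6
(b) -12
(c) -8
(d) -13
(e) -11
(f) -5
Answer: c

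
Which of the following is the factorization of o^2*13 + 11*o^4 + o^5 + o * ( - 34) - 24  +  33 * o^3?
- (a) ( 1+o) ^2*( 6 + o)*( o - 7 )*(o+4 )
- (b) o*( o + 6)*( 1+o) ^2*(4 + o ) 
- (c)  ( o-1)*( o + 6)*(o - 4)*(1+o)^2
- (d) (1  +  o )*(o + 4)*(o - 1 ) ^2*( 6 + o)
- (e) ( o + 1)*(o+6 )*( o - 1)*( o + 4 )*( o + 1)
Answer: e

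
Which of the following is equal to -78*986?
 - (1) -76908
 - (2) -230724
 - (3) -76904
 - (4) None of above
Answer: 1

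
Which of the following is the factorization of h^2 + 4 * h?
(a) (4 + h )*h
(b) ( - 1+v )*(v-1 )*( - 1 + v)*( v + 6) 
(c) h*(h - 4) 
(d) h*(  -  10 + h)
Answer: a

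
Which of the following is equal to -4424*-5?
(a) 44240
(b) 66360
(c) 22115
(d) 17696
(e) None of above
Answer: e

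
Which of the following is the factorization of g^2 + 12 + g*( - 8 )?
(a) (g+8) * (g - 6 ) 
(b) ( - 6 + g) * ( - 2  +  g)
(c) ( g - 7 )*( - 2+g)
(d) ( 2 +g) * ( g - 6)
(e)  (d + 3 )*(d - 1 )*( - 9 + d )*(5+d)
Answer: b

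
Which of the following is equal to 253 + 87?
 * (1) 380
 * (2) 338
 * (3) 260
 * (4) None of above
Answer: 4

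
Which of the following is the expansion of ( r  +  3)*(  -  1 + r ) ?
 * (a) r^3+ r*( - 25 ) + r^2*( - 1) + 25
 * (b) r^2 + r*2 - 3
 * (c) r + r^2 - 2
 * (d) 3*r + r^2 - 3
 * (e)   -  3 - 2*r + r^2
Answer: b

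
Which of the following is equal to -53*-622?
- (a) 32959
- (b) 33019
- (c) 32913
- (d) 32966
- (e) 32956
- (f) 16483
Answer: d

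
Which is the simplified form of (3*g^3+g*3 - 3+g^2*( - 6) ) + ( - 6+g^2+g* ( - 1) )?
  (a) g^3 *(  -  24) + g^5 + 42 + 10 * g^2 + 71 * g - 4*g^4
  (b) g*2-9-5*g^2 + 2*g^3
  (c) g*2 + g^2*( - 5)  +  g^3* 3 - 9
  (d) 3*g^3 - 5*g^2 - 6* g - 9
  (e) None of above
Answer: c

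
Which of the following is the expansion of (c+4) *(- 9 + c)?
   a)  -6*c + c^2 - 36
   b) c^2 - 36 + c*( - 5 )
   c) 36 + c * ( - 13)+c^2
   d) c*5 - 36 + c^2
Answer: b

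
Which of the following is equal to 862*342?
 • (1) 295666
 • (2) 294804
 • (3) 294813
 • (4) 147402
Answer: 2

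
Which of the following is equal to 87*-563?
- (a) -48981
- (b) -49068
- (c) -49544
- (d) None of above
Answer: a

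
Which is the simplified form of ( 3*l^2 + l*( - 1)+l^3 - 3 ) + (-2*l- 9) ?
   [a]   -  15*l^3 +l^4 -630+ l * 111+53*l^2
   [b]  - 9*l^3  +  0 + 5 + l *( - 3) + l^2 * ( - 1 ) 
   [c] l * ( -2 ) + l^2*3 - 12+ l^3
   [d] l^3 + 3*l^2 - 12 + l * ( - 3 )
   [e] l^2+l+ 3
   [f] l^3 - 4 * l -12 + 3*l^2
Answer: d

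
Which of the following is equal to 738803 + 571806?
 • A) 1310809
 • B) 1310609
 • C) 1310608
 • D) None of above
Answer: B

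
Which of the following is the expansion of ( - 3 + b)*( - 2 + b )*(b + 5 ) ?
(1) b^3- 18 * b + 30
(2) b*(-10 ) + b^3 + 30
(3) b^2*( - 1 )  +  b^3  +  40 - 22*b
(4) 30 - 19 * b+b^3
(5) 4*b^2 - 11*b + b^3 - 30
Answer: 4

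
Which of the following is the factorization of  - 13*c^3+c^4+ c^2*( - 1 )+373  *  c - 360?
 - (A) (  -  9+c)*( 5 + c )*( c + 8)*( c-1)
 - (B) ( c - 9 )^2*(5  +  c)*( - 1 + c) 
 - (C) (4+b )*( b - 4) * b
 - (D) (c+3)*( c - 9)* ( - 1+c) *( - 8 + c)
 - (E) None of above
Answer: E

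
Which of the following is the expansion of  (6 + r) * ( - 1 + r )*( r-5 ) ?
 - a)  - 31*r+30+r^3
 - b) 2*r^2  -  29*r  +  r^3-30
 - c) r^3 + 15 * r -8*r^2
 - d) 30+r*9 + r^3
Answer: a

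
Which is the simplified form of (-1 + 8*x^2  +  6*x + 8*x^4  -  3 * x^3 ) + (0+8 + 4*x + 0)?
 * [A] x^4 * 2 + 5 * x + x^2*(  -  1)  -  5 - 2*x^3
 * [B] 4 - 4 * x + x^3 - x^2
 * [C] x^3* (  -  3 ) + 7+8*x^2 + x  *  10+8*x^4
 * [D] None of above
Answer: C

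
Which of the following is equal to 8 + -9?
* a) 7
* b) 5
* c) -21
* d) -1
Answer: d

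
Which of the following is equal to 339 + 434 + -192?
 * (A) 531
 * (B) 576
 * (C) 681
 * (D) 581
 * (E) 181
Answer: D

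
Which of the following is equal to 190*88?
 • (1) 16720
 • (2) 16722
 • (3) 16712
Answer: 1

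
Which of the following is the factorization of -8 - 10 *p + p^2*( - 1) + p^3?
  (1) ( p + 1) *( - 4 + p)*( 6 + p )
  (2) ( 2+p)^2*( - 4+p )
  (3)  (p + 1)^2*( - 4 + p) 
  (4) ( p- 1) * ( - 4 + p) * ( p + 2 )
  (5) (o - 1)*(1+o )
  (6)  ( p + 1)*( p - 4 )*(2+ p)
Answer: 6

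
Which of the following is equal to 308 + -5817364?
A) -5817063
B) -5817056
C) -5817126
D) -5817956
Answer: B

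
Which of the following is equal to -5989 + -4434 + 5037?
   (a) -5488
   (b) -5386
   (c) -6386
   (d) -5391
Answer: b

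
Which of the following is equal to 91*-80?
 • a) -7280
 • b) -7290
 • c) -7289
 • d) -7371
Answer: a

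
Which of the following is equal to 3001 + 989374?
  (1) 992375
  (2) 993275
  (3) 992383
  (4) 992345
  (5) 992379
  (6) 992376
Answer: 1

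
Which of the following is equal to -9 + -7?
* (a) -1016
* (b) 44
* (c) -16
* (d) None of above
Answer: c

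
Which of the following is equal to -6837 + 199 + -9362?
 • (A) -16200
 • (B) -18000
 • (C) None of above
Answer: C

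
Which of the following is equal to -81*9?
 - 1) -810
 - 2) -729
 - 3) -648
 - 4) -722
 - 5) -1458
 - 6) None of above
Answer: 2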